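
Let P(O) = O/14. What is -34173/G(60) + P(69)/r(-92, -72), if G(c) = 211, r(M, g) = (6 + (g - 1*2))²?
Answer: -2212208769/13659296 ≈ -161.96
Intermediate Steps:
r(M, g) = (4 + g)² (r(M, g) = (6 + (g - 2))² = (6 + (-2 + g))² = (4 + g)²)
P(O) = O/14 (P(O) = O*(1/14) = O/14)
-34173/G(60) + P(69)/r(-92, -72) = -34173/211 + ((1/14)*69)/((4 - 72)²) = -34173*1/211 + 69/(14*((-68)²)) = -34173/211 + (69/14)/4624 = -34173/211 + (69/14)*(1/4624) = -34173/211 + 69/64736 = -2212208769/13659296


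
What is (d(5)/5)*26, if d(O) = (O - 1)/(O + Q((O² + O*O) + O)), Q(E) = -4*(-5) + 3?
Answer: 26/35 ≈ 0.74286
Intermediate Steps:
Q(E) = 23 (Q(E) = 20 + 3 = 23)
d(O) = (-1 + O)/(23 + O) (d(O) = (O - 1)/(O + 23) = (-1 + O)/(23 + O))
(d(5)/5)*26 = (((-1 + 5)/(23 + 5))/5)*26 = ((4/28)*(⅕))*26 = (((1/28)*4)*(⅕))*26 = ((⅐)*(⅕))*26 = (1/35)*26 = 26/35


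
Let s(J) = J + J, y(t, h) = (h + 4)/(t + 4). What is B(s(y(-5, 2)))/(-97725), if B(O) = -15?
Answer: 1/6515 ≈ 0.00015349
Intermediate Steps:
y(t, h) = (4 + h)/(4 + t)
s(J) = 2*J
B(s(y(-5, 2)))/(-97725) = -15/(-97725) = -15*(-1/97725) = 1/6515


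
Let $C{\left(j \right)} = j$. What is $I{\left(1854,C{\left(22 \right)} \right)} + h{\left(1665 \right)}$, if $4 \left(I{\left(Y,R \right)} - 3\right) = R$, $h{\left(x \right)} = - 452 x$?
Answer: $- \frac{1505143}{2} \approx -7.5257 \cdot 10^{5}$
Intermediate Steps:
$I{\left(Y,R \right)} = 3 + \frac{R}{4}$
$I{\left(1854,C{\left(22 \right)} \right)} + h{\left(1665 \right)} = \left(3 + \frac{1}{4} \cdot 22\right) - 752580 = \left(3 + \frac{11}{2}\right) - 752580 = \frac{17}{2} - 752580 = - \frac{1505143}{2}$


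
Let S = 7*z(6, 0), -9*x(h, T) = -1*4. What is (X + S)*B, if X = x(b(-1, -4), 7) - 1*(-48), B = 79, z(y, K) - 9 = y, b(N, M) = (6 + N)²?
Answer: 109099/9 ≈ 12122.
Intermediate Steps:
z(y, K) = 9 + y
x(h, T) = 4/9 (x(h, T) = -(-1)*4/9 = -⅑*(-4) = 4/9)
X = 436/9 (X = 4/9 - 1*(-48) = 4/9 + 48 = 436/9 ≈ 48.444)
S = 105 (S = 7*(9 + 6) = 7*15 = 105)
(X + S)*B = (436/9 + 105)*79 = (1381/9)*79 = 109099/9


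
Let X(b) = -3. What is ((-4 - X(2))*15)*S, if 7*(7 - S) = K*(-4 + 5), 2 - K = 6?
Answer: -795/7 ≈ -113.57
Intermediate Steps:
K = -4 (K = 2 - 1*6 = 2 - 6 = -4)
S = 53/7 (S = 7 - (-4)*(-4 + 5)/7 = 7 - (-4)/7 = 7 - ⅐*(-4) = 7 + 4/7 = 53/7 ≈ 7.5714)
((-4 - X(2))*15)*S = ((-4 - 1*(-3))*15)*(53/7) = ((-4 + 3)*15)*(53/7) = -1*15*(53/7) = -15*53/7 = -795/7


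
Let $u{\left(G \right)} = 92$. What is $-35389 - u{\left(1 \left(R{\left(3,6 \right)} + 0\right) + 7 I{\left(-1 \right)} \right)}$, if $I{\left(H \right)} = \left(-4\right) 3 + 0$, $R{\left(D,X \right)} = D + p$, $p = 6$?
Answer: $-35481$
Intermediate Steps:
$R{\left(D,X \right)} = 6 + D$ ($R{\left(D,X \right)} = D + 6 = 6 + D$)
$I{\left(H \right)} = -12$ ($I{\left(H \right)} = -12 + 0 = -12$)
$-35389 - u{\left(1 \left(R{\left(3,6 \right)} + 0\right) + 7 I{\left(-1 \right)} \right)} = -35389 - 92 = -35481$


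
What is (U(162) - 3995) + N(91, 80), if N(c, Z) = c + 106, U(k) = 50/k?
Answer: -307613/81 ≈ -3797.7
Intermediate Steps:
N(c, Z) = 106 + c
(U(162) - 3995) + N(91, 80) = (50/162 - 3995) + (106 + 91) = (50*(1/162) - 3995) + 197 = (25/81 - 3995) + 197 = -323570/81 + 197 = -307613/81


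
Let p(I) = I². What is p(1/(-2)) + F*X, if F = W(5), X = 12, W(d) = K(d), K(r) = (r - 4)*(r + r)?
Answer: 481/4 ≈ 120.25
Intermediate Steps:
K(r) = 2*r*(-4 + r) (K(r) = (-4 + r)*(2*r) = 2*r*(-4 + r))
W(d) = 2*d*(-4 + d)
F = 10 (F = 2*5*(-4 + 5) = 2*5*1 = 10)
p(1/(-2)) + F*X = (1/(-2))² + 10*12 = (1*(-½))² + 120 = (-½)² + 120 = ¼ + 120 = 481/4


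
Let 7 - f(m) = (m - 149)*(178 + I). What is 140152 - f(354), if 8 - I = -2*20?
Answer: 186475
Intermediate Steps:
I = 48 (I = 8 - (-2)*20 = 8 - 1*(-40) = 8 + 40 = 48)
f(m) = 33681 - 226*m (f(m) = 7 - (m - 149)*(178 + 48) = 7 - (-149 + m)*226 = 7 - (-33674 + 226*m) = 7 + (33674 - 226*m) = 33681 - 226*m)
140152 - f(354) = 140152 - (33681 - 226*354) = 140152 - (33681 - 80004) = 140152 - 1*(-46323) = 140152 + 46323 = 186475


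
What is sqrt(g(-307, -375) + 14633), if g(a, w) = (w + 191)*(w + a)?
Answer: 3*sqrt(15569) ≈ 374.33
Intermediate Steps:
g(a, w) = (191 + w)*(a + w)
sqrt(g(-307, -375) + 14633) = sqrt(((-375)**2 + 191*(-307) + 191*(-375) - 307*(-375)) + 14633) = sqrt((140625 - 58637 - 71625 + 115125) + 14633) = sqrt(125488 + 14633) = sqrt(140121) = 3*sqrt(15569)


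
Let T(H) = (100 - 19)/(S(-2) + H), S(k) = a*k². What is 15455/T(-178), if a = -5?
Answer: -340010/9 ≈ -37779.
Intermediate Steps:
S(k) = -5*k²
T(H) = 81/(-20 + H) (T(H) = (100 - 19)/(-5*(-2)² + H) = 81/(-5*4 + H) = 81/(-20 + H))
15455/T(-178) = 15455/((81/(-20 - 178))) = 15455/((81/(-198))) = 15455/((81*(-1/198))) = 15455/(-9/22) = 15455*(-22/9) = -340010/9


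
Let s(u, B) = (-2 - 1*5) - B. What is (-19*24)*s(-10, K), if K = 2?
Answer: 4104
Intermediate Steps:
s(u, B) = -7 - B (s(u, B) = (-2 - 5) - B = -7 - B)
(-19*24)*s(-10, K) = (-19*24)*(-7 - 1*2) = -456*(-7 - 2) = -456*(-9) = 4104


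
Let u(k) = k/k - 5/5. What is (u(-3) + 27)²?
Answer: 729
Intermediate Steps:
u(k) = 0 (u(k) = 1 - 5*⅕ = 1 - 1 = 0)
(u(-3) + 27)² = (0 + 27)² = 27² = 729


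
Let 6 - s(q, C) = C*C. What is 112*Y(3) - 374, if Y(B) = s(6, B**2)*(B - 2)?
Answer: -8774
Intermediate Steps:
s(q, C) = 6 - C**2 (s(q, C) = 6 - C*C = 6 - C**2)
Y(B) = (-2 + B)*(6 - B**4) (Y(B) = (6 - (B**2)**2)*(B - 2) = (6 - B**4)*(-2 + B) = (-2 + B)*(6 - B**4))
112*Y(3) - 374 = 112*(-(-6 + 3**4)*(-2 + 3)) - 374 = 112*(-1*(-6 + 81)*1) - 374 = 112*(-1*75*1) - 374 = 112*(-75) - 374 = -8400 - 374 = -8774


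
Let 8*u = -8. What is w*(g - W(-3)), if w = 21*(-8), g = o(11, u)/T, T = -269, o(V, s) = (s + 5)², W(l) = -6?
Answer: -268464/269 ≈ -998.01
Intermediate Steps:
u = -1 (u = (⅛)*(-8) = -1)
o(V, s) = (5 + s)²
g = -16/269 (g = (5 - 1)²/(-269) = 4²*(-1/269) = 16*(-1/269) = -16/269 ≈ -0.059480)
w = -168
w*(g - W(-3)) = -168*(-16/269 - 1*(-6)) = -168*(-16/269 + 6) = -168*1598/269 = -268464/269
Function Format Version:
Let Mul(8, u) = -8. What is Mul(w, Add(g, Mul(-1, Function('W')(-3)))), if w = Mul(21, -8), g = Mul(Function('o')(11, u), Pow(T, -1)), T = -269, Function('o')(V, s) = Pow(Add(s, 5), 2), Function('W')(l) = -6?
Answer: Rational(-268464, 269) ≈ -998.01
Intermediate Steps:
u = -1 (u = Mul(Rational(1, 8), -8) = -1)
Function('o')(V, s) = Pow(Add(5, s), 2)
g = Rational(-16, 269) (g = Mul(Pow(Add(5, -1), 2), Pow(-269, -1)) = Mul(Pow(4, 2), Rational(-1, 269)) = Mul(16, Rational(-1, 269)) = Rational(-16, 269) ≈ -0.059480)
w = -168
Mul(w, Add(g, Mul(-1, Function('W')(-3)))) = Mul(-168, Add(Rational(-16, 269), Mul(-1, -6))) = Mul(-168, Add(Rational(-16, 269), 6)) = Mul(-168, Rational(1598, 269)) = Rational(-268464, 269)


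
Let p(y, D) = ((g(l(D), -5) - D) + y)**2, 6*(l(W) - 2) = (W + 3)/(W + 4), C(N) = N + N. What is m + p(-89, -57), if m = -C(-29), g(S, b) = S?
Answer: 2662483/2809 ≈ 947.84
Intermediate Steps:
C(N) = 2*N
l(W) = 2 + (3 + W)/(6*(4 + W)) (l(W) = 2 + ((W + 3)/(W + 4))/6 = 2 + ((3 + W)/(4 + W))/6 = 2 + (3 + W)/(6*(4 + W)))
p(y, D) = (y - D + (51 + 13*D)/(6*(4 + D)))**2 (p(y, D) = (((51 + 13*D)/(6*(4 + D)) - D) + y)**2 = ((-D + (51 + 13*D)/(6*(4 + D))) + y)**2 = (y - D + (51 + 13*D)/(6*(4 + D)))**2)
m = 58 (m = -2*(-29) = -1*(-58) = 58)
m + p(-89, -57) = 58 + (51 + 13*(-57) + 6*(4 - 57)*(-89 - 1*(-57)))**2/(36*(4 - 57)**2) = 58 + (1/36)*(51 - 741 + 6*(-53)*(-89 + 57))**2/(-53)**2 = 58 + (1/36)*(1/2809)*(51 - 741 + 6*(-53)*(-32))**2 = 58 + (1/36)*(1/2809)*(51 - 741 + 10176)**2 = 58 + (1/36)*(1/2809)*9486**2 = 58 + (1/36)*(1/2809)*89984196 = 58 + 2499561/2809 = 2662483/2809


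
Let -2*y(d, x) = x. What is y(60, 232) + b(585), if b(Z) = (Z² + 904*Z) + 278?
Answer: 871227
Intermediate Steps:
b(Z) = 278 + Z² + 904*Z
y(d, x) = -x/2
y(60, 232) + b(585) = -½*232 + (278 + 585² + 904*585) = -116 + (278 + 342225 + 528840) = -116 + 871343 = 871227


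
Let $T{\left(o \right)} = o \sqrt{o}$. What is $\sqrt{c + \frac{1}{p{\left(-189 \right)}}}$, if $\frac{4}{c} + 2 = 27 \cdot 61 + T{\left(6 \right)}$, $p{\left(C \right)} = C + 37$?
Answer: $\frac{\sqrt{-39406 - 228 \sqrt{6}}}{76 \sqrt{1645 + 6 \sqrt{6}}} \approx 0.064567 i$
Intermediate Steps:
$p{\left(C \right)} = 37 + C$
$T{\left(o \right)} = o^{\frac{3}{2}}$
$c = \frac{4}{1645 + 6 \sqrt{6}}$ ($c = \frac{4}{-2 + \left(27 \cdot 61 + 6^{\frac{3}{2}}\right)} = \frac{4}{-2 + \left(1647 + 6 \sqrt{6}\right)} = \frac{4}{1645 + 6 \sqrt{6}} \approx 0.0024101$)
$\sqrt{c + \frac{1}{p{\left(-189 \right)}}} = \sqrt{\left(\frac{6580}{2705809} - \frac{24 \sqrt{6}}{2705809}\right) + \frac{1}{37 - 189}} = \sqrt{\left(\frac{6580}{2705809} - \frac{24 \sqrt{6}}{2705809}\right) + \frac{1}{-152}} = \sqrt{\left(\frac{6580}{2705809} - \frac{24 \sqrt{6}}{2705809}\right) - \frac{1}{152}} = \sqrt{- \frac{89771}{21646472} - \frac{24 \sqrt{6}}{2705809}}$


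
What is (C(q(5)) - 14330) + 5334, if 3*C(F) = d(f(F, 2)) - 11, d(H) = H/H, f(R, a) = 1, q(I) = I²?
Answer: -26998/3 ≈ -8999.3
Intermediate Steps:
d(H) = 1
C(F) = -10/3 (C(F) = (1 - 11)/3 = (⅓)*(-10) = -10/3)
(C(q(5)) - 14330) + 5334 = (-10/3 - 14330) + 5334 = -43000/3 + 5334 = -26998/3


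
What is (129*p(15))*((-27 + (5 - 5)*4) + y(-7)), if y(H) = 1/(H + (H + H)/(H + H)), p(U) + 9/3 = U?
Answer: -42054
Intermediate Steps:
p(U) = -3 + U
y(H) = 1/(1 + H) (y(H) = 1/(H + (2*H)/((2*H))) = 1/(H + (2*H)*(1/(2*H))) = 1/(H + 1) = 1/(1 + H))
(129*p(15))*((-27 + (5 - 5)*4) + y(-7)) = (129*(-3 + 15))*((-27 + (5 - 5)*4) + 1/(1 - 7)) = (129*12)*((-27 + 0*4) + 1/(-6)) = 1548*((-27 + 0) - ⅙) = 1548*(-27 - ⅙) = 1548*(-163/6) = -42054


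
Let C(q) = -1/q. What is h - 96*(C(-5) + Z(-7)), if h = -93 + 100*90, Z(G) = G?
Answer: 47799/5 ≈ 9559.8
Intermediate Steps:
h = 8907 (h = -93 + 9000 = 8907)
h - 96*(C(-5) + Z(-7)) = 8907 - 96*(-1/(-5) - 7) = 8907 - 96*(-1*(-1/5) - 7) = 8907 - 96*(1/5 - 7) = 8907 - 96*(-34/5) = 8907 + 3264/5 = 47799/5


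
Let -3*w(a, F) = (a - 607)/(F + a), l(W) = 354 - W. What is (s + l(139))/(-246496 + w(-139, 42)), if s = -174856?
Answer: 50820531/71731082 ≈ 0.70849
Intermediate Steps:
w(a, F) = -(-607 + a)/(3*(F + a)) (w(a, F) = -(a - 607)/(3*(F + a)) = -(-607 + a)/(3*(F + a)))
(s + l(139))/(-246496 + w(-139, 42)) = (-174856 + (354 - 1*139))/(-246496 + (607 - 1*(-139))/(3*(42 - 139))) = (-174856 + (354 - 139))/(-246496 + (⅓)*(607 + 139)/(-97)) = (-174856 + 215)/(-246496 + (⅓)*(-1/97)*746) = -174641/(-246496 - 746/291) = -174641/(-71731082/291) = -174641*(-291/71731082) = 50820531/71731082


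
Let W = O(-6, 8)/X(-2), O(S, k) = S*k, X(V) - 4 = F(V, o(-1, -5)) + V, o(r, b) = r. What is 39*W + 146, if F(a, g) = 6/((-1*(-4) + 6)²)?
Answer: -78562/103 ≈ -762.74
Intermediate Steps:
F(a, g) = 3/50 (F(a, g) = 6/((4 + 6)²) = 6/(10²) = 6/100 = 6*(1/100) = 3/50)
X(V) = 203/50 + V (X(V) = 4 + (3/50 + V) = 203/50 + V)
W = -2400/103 (W = (-6*8)/(203/50 - 2) = -48/103/50 = -48*50/103 = -2400/103 ≈ -23.301)
39*W + 146 = 39*(-2400/103) + 146 = -93600/103 + 146 = -78562/103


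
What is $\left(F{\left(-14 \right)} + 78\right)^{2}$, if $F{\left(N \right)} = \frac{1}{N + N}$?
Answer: $\frac{4765489}{784} \approx 6078.4$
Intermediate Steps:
$F{\left(N \right)} = \frac{1}{2 N}$
$\left(F{\left(-14 \right)} + 78\right)^{2} = \left(\frac{1}{2 \left(-14\right)} + 78\right)^{2} = \left(\frac{1}{2} \left(- \frac{1}{14}\right) + 78\right)^{2} = \left(- \frac{1}{28} + 78\right)^{2} = \left(\frac{2183}{28}\right)^{2} = \frac{4765489}{784}$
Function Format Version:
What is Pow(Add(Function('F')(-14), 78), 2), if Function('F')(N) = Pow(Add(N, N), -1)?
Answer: Rational(4765489, 784) ≈ 6078.4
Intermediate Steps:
Function('F')(N) = Mul(Rational(1, 2), Pow(N, -1)) (Function('F')(N) = Pow(Mul(2, N), -1) = Mul(Rational(1, 2), Pow(N, -1)))
Pow(Add(Function('F')(-14), 78), 2) = Pow(Add(Mul(Rational(1, 2), Pow(-14, -1)), 78), 2) = Pow(Add(Mul(Rational(1, 2), Rational(-1, 14)), 78), 2) = Pow(Add(Rational(-1, 28), 78), 2) = Pow(Rational(2183, 28), 2) = Rational(4765489, 784)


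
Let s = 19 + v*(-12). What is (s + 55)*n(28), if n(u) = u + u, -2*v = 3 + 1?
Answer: 5488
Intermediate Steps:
v = -2 (v = -(3 + 1)/2 = -½*4 = -2)
n(u) = 2*u
s = 43 (s = 19 - 2*(-12) = 19 + 24 = 43)
(s + 55)*n(28) = (43 + 55)*(2*28) = 98*56 = 5488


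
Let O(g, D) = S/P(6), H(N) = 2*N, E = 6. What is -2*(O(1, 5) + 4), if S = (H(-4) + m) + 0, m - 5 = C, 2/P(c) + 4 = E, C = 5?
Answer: -12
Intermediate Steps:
P(c) = 1 (P(c) = 2/(-4 + 6) = 2/2 = 2*(½) = 1)
m = 10 (m = 5 + 5 = 10)
S = 2 (S = (2*(-4) + 10) + 0 = (-8 + 10) + 0 = 2 + 0 = 2)
O(g, D) = 2 (O(g, D) = 2/1 = 2*1 = 2)
-2*(O(1, 5) + 4) = -2*(2 + 4) = -2*6 = -12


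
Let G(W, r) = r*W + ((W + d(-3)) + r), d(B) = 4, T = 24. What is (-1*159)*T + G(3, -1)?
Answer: -3813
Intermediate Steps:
G(W, r) = 4 + W + r + W*r (G(W, r) = r*W + ((W + 4) + r) = W*r + ((4 + W) + r) = W*r + (4 + W + r) = 4 + W + r + W*r)
(-1*159)*T + G(3, -1) = -1*159*24 + (4 + 3 - 1 + 3*(-1)) = -159*24 + (4 + 3 - 1 - 3) = -3816 + 3 = -3813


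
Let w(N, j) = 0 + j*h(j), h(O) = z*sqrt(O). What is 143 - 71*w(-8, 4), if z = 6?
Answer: -3265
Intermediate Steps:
h(O) = 6*sqrt(O)
w(N, j) = 6*j**(3/2) (w(N, j) = 0 + j*(6*sqrt(j)) = 0 + 6*j**(3/2) = 6*j**(3/2))
143 - 71*w(-8, 4) = 143 - 426*4**(3/2) = 143 - 426*8 = 143 - 71*48 = 143 - 3408 = -3265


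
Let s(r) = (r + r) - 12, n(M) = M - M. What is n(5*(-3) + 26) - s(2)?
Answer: 8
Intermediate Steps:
n(M) = 0
s(r) = -12 + 2*r (s(r) = 2*r - 12 = -12 + 2*r)
n(5*(-3) + 26) - s(2) = 0 - (-12 + 2*2) = 0 - (-12 + 4) = 0 - 1*(-8) = 0 + 8 = 8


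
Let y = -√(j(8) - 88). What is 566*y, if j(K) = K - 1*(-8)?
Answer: -3396*I*√2 ≈ -4802.7*I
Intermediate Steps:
j(K) = 8 + K (j(K) = K + 8 = 8 + K)
y = -6*I*√2 (y = -√((8 + 8) - 88) = -√(16 - 88) = -√(-72) = -6*I*√2 ≈ -8.4853*I)
566*y = 566*(-6*I*√2) = -3396*I*√2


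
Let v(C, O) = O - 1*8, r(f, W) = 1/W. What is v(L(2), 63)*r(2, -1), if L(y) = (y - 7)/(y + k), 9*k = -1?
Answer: -55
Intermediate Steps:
k = -1/9 (k = (1/9)*(-1) = -1/9 ≈ -0.11111)
L(y) = (-7 + y)/(-1/9 + y) (L(y) = (y - 7)/(y - 1/9) = (-7 + y)/(-1/9 + y))
v(C, O) = -8 + O (v(C, O) = O - 8 = -8 + O)
v(L(2), 63)*r(2, -1) = (-8 + 63)/(-1) = 55*(-1) = -55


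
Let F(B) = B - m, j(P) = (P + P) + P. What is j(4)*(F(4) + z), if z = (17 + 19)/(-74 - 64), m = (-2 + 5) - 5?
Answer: 1584/23 ≈ 68.870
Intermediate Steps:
j(P) = 3*P (j(P) = 2*P + P = 3*P)
m = -2 (m = 3 - 5 = -2)
z = -6/23 (z = 36/(-138) = 36*(-1/138) = -6/23 ≈ -0.26087)
F(B) = 2 + B (F(B) = B - 1*(-2) = B + 2 = 2 + B)
j(4)*(F(4) + z) = (3*4)*((2 + 4) - 6/23) = 12*(6 - 6/23) = 12*(132/23) = 1584/23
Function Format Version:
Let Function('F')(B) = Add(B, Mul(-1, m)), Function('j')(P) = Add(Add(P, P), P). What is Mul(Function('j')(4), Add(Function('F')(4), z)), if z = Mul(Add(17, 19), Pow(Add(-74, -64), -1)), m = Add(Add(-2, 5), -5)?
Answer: Rational(1584, 23) ≈ 68.870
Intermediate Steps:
Function('j')(P) = Mul(3, P) (Function('j')(P) = Add(Mul(2, P), P) = Mul(3, P))
m = -2 (m = Add(3, -5) = -2)
z = Rational(-6, 23) (z = Mul(36, Pow(-138, -1)) = Mul(36, Rational(-1, 138)) = Rational(-6, 23) ≈ -0.26087)
Function('F')(B) = Add(2, B) (Function('F')(B) = Add(B, Mul(-1, -2)) = Add(B, 2) = Add(2, B))
Mul(Function('j')(4), Add(Function('F')(4), z)) = Mul(Mul(3, 4), Add(Add(2, 4), Rational(-6, 23))) = Mul(12, Add(6, Rational(-6, 23))) = Mul(12, Rational(132, 23)) = Rational(1584, 23)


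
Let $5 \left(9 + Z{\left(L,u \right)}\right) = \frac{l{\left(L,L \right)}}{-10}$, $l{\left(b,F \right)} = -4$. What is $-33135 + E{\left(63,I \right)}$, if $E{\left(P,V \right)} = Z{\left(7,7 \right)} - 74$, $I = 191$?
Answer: $- \frac{830448}{25} \approx -33218.0$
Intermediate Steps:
$Z{\left(L,u \right)} = - \frac{223}{25}$ ($Z{\left(L,u \right)} = -9 + \frac{\left(-4\right) \frac{1}{-10}}{5} = -9 + \frac{\left(-4\right) \left(- \frac{1}{10}\right)}{5} = -9 + \frac{1}{5} \cdot \frac{2}{5} = -9 + \frac{2}{25} = - \frac{223}{25}$)
$E{\left(P,V \right)} = - \frac{2073}{25}$ ($E{\left(P,V \right)} = - \frac{223}{25} - 74 = - \frac{2073}{25}$)
$-33135 + E{\left(63,I \right)} = -33135 - \frac{2073}{25} = - \frac{830448}{25}$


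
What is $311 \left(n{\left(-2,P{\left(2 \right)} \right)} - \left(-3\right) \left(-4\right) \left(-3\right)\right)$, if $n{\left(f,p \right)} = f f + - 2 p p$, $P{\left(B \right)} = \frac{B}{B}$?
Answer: $11818$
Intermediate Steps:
$P{\left(B \right)} = 1$
$n{\left(f,p \right)} = f^{2} - 2 p^{2}$
$311 \left(n{\left(-2,P{\left(2 \right)} \right)} - \left(-3\right) \left(-4\right) \left(-3\right)\right) = 311 \left(\left(\left(-2\right)^{2} - 2 \cdot 1^{2}\right) - \left(-3\right) \left(-4\right) \left(-3\right)\right) = 311 \left(\left(4 - 2\right) - 12 \left(-3\right)\right) = 311 \left(\left(4 - 2\right) - -36\right) = 311 \left(2 + 36\right) = 311 \cdot 38 = 11818$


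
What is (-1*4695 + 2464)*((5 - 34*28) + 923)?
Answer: 53544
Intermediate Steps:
(-1*4695 + 2464)*((5 - 34*28) + 923) = (-4695 + 2464)*((5 - 952) + 923) = -2231*(-947 + 923) = -2231*(-24) = 53544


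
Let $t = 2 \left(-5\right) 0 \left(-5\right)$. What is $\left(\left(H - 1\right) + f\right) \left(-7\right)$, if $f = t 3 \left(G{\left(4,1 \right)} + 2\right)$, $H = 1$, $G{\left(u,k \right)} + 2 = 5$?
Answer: $0$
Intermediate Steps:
$G{\left(u,k \right)} = 3$ ($G{\left(u,k \right)} = -2 + 5 = 3$)
$t = 0$ ($t = \left(-10\right) 0 \left(-5\right) = 0 \left(-5\right) = 0$)
$f = 0$ ($f = 0 \cdot 3 \left(3 + 2\right) = 0 \cdot 3 \cdot 5 = 0 \cdot 15 = 0$)
$\left(\left(H - 1\right) + f\right) \left(-7\right) = \left(\left(1 - 1\right) + 0\right) \left(-7\right) = \left(0 + 0\right) \left(-7\right) = 0 \left(-7\right) = 0$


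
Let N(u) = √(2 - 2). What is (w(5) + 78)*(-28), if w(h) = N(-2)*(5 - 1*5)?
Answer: -2184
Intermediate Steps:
N(u) = 0 (N(u) = √0 = 0)
w(h) = 0 (w(h) = 0*(5 - 1*5) = 0*(5 - 5) = 0*0 = 0)
(w(5) + 78)*(-28) = (0 + 78)*(-28) = 78*(-28) = -2184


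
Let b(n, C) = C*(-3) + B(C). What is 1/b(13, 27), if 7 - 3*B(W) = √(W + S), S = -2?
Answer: -3/241 ≈ -0.012448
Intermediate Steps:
B(W) = 7/3 - √(-2 + W)/3 (B(W) = 7/3 - √(W - 2)/3 = 7/3 - √(-2 + W)/3)
b(n, C) = 7/3 - 3*C - √(-2 + C)/3 (b(n, C) = C*(-3) + (7/3 - √(-2 + C)/3) = -3*C + (7/3 - √(-2 + C)/3) = 7/3 - 3*C - √(-2 + C)/3)
1/b(13, 27) = 1/(7/3 - 3*27 - √(-2 + 27)/3) = 1/(7/3 - 81 - √25/3) = 1/(7/3 - 81 - ⅓*5) = 1/(7/3 - 81 - 5/3) = 1/(-241/3) = -3/241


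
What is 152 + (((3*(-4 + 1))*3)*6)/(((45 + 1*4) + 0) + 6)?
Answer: 8198/55 ≈ 149.05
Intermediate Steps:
152 + (((3*(-4 + 1))*3)*6)/(((45 + 1*4) + 0) + 6) = 152 + (((3*(-3))*3)*6)/(((45 + 4) + 0) + 6) = 152 + (-9*3*6)/((49 + 0) + 6) = 152 + (-27*6)/(49 + 6) = 152 - 162/55 = 8198/55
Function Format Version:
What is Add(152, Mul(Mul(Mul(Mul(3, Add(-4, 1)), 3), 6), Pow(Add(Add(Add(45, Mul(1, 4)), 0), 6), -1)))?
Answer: Rational(8198, 55) ≈ 149.05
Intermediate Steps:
Add(152, Mul(Mul(Mul(Mul(3, Add(-4, 1)), 3), 6), Pow(Add(Add(Add(45, Mul(1, 4)), 0), 6), -1))) = Add(152, Mul(Mul(Mul(Mul(3, -3), 3), 6), Pow(Add(Add(Add(45, 4), 0), 6), -1))) = Add(152, Mul(Mul(Mul(-9, 3), 6), Pow(Add(Add(49, 0), 6), -1))) = Add(152, Mul(Mul(-27, 6), Pow(Add(49, 6), -1))) = Add(152, Mul(-162, Pow(55, -1))) = Add(152, Mul(-162, Rational(1, 55))) = Add(152, Rational(-162, 55)) = Rational(8198, 55)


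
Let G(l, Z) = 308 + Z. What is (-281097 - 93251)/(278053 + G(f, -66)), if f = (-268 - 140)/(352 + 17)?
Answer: -374348/278295 ≈ -1.3451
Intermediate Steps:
f = -136/123 (f = -408/369 = -408*1/369 = -136/123 ≈ -1.1057)
(-281097 - 93251)/(278053 + G(f, -66)) = (-281097 - 93251)/(278053 + (308 - 66)) = -374348/(278053 + 242) = -374348/278295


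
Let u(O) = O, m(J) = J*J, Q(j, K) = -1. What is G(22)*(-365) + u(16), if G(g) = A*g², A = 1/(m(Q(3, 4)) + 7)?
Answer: -44133/2 ≈ -22067.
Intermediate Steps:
m(J) = J²
A = ⅛ (A = 1/((-1)² + 7) = 1/(1 + 7) = 1/8 = ⅛ ≈ 0.12500)
G(g) = g²/8
G(22)*(-365) + u(16) = ((⅛)*22²)*(-365) + 16 = ((⅛)*484)*(-365) + 16 = (121/2)*(-365) + 16 = -44165/2 + 16 = -44133/2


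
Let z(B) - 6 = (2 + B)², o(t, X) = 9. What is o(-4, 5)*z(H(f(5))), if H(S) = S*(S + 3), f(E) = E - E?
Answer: 90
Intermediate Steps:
f(E) = 0
H(S) = S*(3 + S)
z(B) = 6 + (2 + B)²
o(-4, 5)*z(H(f(5))) = 9*(6 + (2 + 0*(3 + 0))²) = 9*(6 + (2 + 0*3)²) = 9*(6 + (2 + 0)²) = 9*(6 + 2²) = 9*(6 + 4) = 9*10 = 90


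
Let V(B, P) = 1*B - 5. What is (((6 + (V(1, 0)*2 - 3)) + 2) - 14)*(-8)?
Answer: 136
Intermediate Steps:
V(B, P) = -5 + B (V(B, P) = B - 5 = -5 + B)
(((6 + (V(1, 0)*2 - 3)) + 2) - 14)*(-8) = (((6 + ((-5 + 1)*2 - 3)) + 2) - 14)*(-8) = (((6 + (-4*2 - 3)) + 2) - 14)*(-8) = (((6 + (-8 - 3)) + 2) - 14)*(-8) = (((6 - 11) + 2) - 14)*(-8) = ((-5 + 2) - 14)*(-8) = (-3 - 14)*(-8) = -17*(-8) = 136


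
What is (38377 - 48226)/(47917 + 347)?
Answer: -3283/16088 ≈ -0.20407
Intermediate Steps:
(38377 - 48226)/(47917 + 347) = -9849/48264 = -9849*1/48264 = -3283/16088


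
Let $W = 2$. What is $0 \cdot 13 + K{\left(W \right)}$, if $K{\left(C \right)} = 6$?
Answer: $6$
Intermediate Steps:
$0 \cdot 13 + K{\left(W \right)} = 0 \cdot 13 + 6 = 0 + 6 = 6$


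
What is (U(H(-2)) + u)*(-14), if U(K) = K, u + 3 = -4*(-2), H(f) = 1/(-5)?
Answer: -336/5 ≈ -67.200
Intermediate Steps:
H(f) = -⅕
u = 5 (u = -3 - 4*(-2) = -3 + 8 = 5)
(U(H(-2)) + u)*(-14) = (-⅕ + 5)*(-14) = (24/5)*(-14) = -336/5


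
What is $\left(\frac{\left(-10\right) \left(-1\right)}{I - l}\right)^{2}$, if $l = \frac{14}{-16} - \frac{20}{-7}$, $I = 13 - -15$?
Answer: $\frac{313600}{2122849} \approx 0.14773$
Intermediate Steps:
$I = 28$ ($I = 13 + 15 = 28$)
$l = \frac{111}{56}$ ($l = 14 \left(- \frac{1}{16}\right) - - \frac{20}{7} = - \frac{7}{8} + \frac{20}{7} = \frac{111}{56} \approx 1.9821$)
$\left(\frac{\left(-10\right) \left(-1\right)}{I - l}\right)^{2} = \left(\frac{\left(-10\right) \left(-1\right)}{28 - \frac{111}{56}}\right)^{2} = \left(\frac{10}{28 - \frac{111}{56}}\right)^{2} = \left(\frac{10}{\frac{1457}{56}}\right)^{2} = \left(10 \cdot \frac{56}{1457}\right)^{2} = \left(\frac{560}{1457}\right)^{2} = \frac{313600}{2122849}$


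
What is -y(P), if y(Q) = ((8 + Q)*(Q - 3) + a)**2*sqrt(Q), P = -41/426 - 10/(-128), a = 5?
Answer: -12585264022986835489*I*sqrt(52611)/58844774120558690304 ≈ -49.056*I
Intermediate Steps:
P = -247/13632 (P = -41*1/426 - 10*(-1/128) = -41/426 + 5/64 = -247/13632 ≈ -0.018119)
y(Q) = sqrt(Q)*(5 + (-3 + Q)*(8 + Q))**2 (y(Q) = ((8 + Q)*(Q - 3) + 5)**2*sqrt(Q) = ((8 + Q)*(-3 + Q) + 5)**2*sqrt(Q) = ((-3 + Q)*(8 + Q) + 5)**2*sqrt(Q) = (5 + (-3 + Q)*(8 + Q))**2*sqrt(Q) = sqrt(Q)*(5 + (-3 + Q)*(8 + Q))**2)
-y(P) = -sqrt(-247/13632)*(-19 + (-247/13632)**2 + 5*(-247/13632))**2 = -I*sqrt(52611)/1704*(-19 + 61009/185831424 - 1235/13632)**2 = -I*sqrt(52611)/1704*(-3547571567/185831424)**2 = -I*sqrt(52611)/1704*12585264022986835489/34533318145867776 = -12585264022986835489*I*sqrt(52611)/58844774120558690304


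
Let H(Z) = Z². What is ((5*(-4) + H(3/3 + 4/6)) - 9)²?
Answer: 55696/81 ≈ 687.60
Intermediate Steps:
((5*(-4) + H(3/3 + 4/6)) - 9)² = ((5*(-4) + (3/3 + 4/6)²) - 9)² = ((-20 + (3*(⅓) + 4*(⅙))²) - 9)² = ((-20 + (1 + ⅔)²) - 9)² = ((-20 + (5/3)²) - 9)² = ((-20 + 25/9) - 9)² = (-155/9 - 9)² = (-236/9)² = 55696/81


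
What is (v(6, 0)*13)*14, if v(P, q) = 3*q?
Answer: 0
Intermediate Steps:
(v(6, 0)*13)*14 = ((3*0)*13)*14 = (0*13)*14 = 0*14 = 0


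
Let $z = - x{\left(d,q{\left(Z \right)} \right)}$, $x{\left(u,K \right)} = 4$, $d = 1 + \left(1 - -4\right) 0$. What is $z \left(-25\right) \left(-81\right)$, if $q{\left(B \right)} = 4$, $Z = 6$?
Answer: $-8100$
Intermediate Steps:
$d = 1$ ($d = 1 + \left(1 + 4\right) 0 = 1 + 5 \cdot 0 = 1 + 0 = 1$)
$z = -4$ ($z = \left(-1\right) 4 = -4$)
$z \left(-25\right) \left(-81\right) = \left(-4\right) \left(-25\right) \left(-81\right) = 100 \left(-81\right) = -8100$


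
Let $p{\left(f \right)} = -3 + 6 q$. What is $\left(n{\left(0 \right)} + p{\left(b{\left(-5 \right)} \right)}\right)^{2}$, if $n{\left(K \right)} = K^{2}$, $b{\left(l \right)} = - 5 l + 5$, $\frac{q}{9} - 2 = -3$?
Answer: $3249$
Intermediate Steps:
$q = -9$ ($q = 18 + 9 \left(-3\right) = 18 - 27 = -9$)
$b{\left(l \right)} = 5 - 5 l$
$p{\left(f \right)} = -57$ ($p{\left(f \right)} = -3 + 6 \left(-9\right) = -3 - 54 = -57$)
$\left(n{\left(0 \right)} + p{\left(b{\left(-5 \right)} \right)}\right)^{2} = \left(0^{2} - 57\right)^{2} = \left(0 - 57\right)^{2} = \left(-57\right)^{2} = 3249$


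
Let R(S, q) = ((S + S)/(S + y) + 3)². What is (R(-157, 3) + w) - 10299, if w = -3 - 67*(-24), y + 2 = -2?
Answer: -224721965/25921 ≈ -8669.5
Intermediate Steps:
y = -4 (y = -2 - 2 = -4)
R(S, q) = (3 + 2*S/(-4 + S))² (R(S, q) = ((S + S)/(S - 4) + 3)² = ((2*S)/(-4 + S) + 3)² = (2*S/(-4 + S) + 3)² = (3 + 2*S/(-4 + S))²)
w = 1605 (w = -3 + 1608 = 1605)
(R(-157, 3) + w) - 10299 = ((-12 + 5*(-157))²/(-4 - 157)² + 1605) - 10299 = ((-12 - 785)²/(-161)² + 1605) - 10299 = ((-797)²*(1/25921) + 1605) - 10299 = (635209*(1/25921) + 1605) - 10299 = (635209/25921 + 1605) - 10299 = 42238414/25921 - 10299 = -224721965/25921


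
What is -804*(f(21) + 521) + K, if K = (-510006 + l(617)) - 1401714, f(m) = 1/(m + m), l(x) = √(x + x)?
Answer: -16314362/7 + √1234 ≈ -2.3306e+6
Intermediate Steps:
l(x) = √2*√x (l(x) = √(2*x) = √2*√x)
f(m) = 1/(2*m)
K = -1911720 + √1234 (K = (-510006 + √2*√617) - 1401714 = (-510006 + √1234) - 1401714 = -1911720 + √1234 ≈ -1.9117e+6)
-804*(f(21) + 521) + K = -804*((½)/21 + 521) + (-1911720 + √1234) = -804*((½)*(1/21) + 521) + (-1911720 + √1234) = -804*(1/42 + 521) + (-1911720 + √1234) = -804*21883/42 + (-1911720 + √1234) = -2932322/7 + (-1911720 + √1234) = -16314362/7 + √1234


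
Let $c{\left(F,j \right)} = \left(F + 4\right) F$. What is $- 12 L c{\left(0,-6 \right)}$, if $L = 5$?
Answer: $0$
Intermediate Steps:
$c{\left(F,j \right)} = F \left(4 + F\right)$ ($c{\left(F,j \right)} = \left(4 + F\right) F = F \left(4 + F\right)$)
$- 12 L c{\left(0,-6 \right)} = \left(-12\right) 5 \cdot 0 \left(4 + 0\right) = - 60 \cdot 0 \cdot 4 = \left(-60\right) 0 = 0$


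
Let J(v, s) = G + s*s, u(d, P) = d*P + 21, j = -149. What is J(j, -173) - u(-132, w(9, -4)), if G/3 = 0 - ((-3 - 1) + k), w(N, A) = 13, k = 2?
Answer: 31630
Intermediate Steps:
G = 6 (G = 3*(0 - ((-3 - 1) + 2)) = 3*(0 - (-4 + 2)) = 3*(0 - 1*(-2)) = 3*(0 + 2) = 3*2 = 6)
u(d, P) = 21 + P*d (u(d, P) = P*d + 21 = 21 + P*d)
J(v, s) = 6 + s**2 (J(v, s) = 6 + s*s = 6 + s**2)
J(j, -173) - u(-132, w(9, -4)) = (6 + (-173)**2) - (21 + 13*(-132)) = (6 + 29929) - (21 - 1716) = 29935 - 1*(-1695) = 29935 + 1695 = 31630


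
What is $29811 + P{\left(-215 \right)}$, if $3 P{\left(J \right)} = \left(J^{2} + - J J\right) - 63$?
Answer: $29790$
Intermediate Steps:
$P{\left(J \right)} = -21$ ($P{\left(J \right)} = \frac{\left(J^{2} + - J J\right) - 63}{3} = \frac{\left(J^{2} - J^{2}\right) - 63}{3} = \frac{0 - 63}{3} = \frac{1}{3} \left(-63\right) = -21$)
$29811 + P{\left(-215 \right)} = 29811 - 21 = 29790$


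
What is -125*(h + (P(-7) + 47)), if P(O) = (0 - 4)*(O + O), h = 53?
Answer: -19500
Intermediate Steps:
P(O) = -8*O
-125*(h + (P(-7) + 47)) = -125*(53 + (-8*(-7) + 47)) = -125*(53 + (56 + 47)) = -125*(53 + 103) = -125*156 = -19500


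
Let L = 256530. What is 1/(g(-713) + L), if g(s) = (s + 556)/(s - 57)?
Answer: 770/197528257 ≈ 3.8982e-6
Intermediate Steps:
g(s) = (556 + s)/(-57 + s)
1/(g(-713) + L) = 1/((556 - 713)/(-57 - 713) + 256530) = 1/(-157/(-770) + 256530) = 1/(-1/770*(-157) + 256530) = 1/(157/770 + 256530) = 1/(197528257/770) = 770/197528257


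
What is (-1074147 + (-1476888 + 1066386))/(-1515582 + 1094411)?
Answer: 1484649/421171 ≈ 3.5251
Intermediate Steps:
(-1074147 + (-1476888 + 1066386))/(-1515582 + 1094411) = (-1074147 - 410502)/(-421171) = -1484649*(-1/421171) = 1484649/421171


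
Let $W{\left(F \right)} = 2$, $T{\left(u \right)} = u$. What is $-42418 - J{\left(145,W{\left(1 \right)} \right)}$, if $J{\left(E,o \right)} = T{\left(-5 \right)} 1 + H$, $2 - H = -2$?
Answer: $-42417$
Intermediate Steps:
$H = 4$ ($H = 2 - -2 = 2 + 2 = 4$)
$J{\left(E,o \right)} = -1$ ($J{\left(E,o \right)} = \left(-5\right) 1 + 4 = -5 + 4 = -1$)
$-42418 - J{\left(145,W{\left(1 \right)} \right)} = -42418 - -1 = -42418 + 1 = -42417$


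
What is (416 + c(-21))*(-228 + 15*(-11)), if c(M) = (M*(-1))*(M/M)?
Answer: -171741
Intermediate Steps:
c(M) = -M (c(M) = -M*1 = -M)
(416 + c(-21))*(-228 + 15*(-11)) = (416 - 1*(-21))*(-228 + 15*(-11)) = (416 + 21)*(-228 - 165) = 437*(-393) = -171741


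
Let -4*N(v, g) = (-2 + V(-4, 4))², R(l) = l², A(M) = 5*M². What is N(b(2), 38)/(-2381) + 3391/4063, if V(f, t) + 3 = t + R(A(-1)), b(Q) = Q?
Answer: 8659043/9674003 ≈ 0.89508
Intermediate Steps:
V(f, t) = 22 + t (V(f, t) = -3 + (t + (5*(-1)²)²) = -3 + (t + (5*1)²) = -3 + (t + 5²) = -3 + (t + 25) = -3 + (25 + t) = 22 + t)
N(v, g) = -144 (N(v, g) = -(-2 + (22 + 4))²/4 = -(-2 + 26)²/4 = -¼*24² = -¼*576 = -144)
N(b(2), 38)/(-2381) + 3391/4063 = -144/(-2381) + 3391/4063 = -144*(-1/2381) + 3391*(1/4063) = 144/2381 + 3391/4063 = 8659043/9674003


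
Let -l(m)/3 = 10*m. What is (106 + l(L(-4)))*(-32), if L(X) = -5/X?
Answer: -2192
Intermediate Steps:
l(m) = -30*m
(106 + l(L(-4)))*(-32) = (106 - (-150)/(-4))*(-32) = (106 - (-150)*(-1)/4)*(-32) = (106 - 30*5/4)*(-32) = (106 - 75/2)*(-32) = (137/2)*(-32) = -2192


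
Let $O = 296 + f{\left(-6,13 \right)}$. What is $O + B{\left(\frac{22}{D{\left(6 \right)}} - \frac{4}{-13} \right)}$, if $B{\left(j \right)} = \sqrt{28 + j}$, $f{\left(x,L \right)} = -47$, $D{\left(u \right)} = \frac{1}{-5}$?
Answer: $249 + \frac{3 i \sqrt{1534}}{13} \approx 249.0 + 9.0384 i$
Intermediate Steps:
$D{\left(u \right)} = - \frac{1}{5}$
$O = 249$ ($O = 296 - 47 = 249$)
$O + B{\left(\frac{22}{D{\left(6 \right)}} - \frac{4}{-13} \right)} = 249 + \sqrt{28 + \left(\frac{22}{- \frac{1}{5}} - \frac{4}{-13}\right)} = 249 + \sqrt{28 + \left(22 \left(-5\right) - - \frac{4}{13}\right)} = 249 + \sqrt{28 + \left(-110 + \frac{4}{13}\right)} = 249 + \sqrt{28 - \frac{1426}{13}} = 249 + \sqrt{- \frac{1062}{13}} = 249 + \frac{3 i \sqrt{1534}}{13}$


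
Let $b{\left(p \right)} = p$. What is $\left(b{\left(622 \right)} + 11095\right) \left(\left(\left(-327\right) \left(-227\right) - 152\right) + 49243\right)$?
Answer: $1444940440$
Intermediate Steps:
$\left(b{\left(622 \right)} + 11095\right) \left(\left(\left(-327\right) \left(-227\right) - 152\right) + 49243\right) = \left(622 + 11095\right) \left(\left(\left(-327\right) \left(-227\right) - 152\right) + 49243\right) = 11717 \left(\left(74229 - 152\right) + 49243\right) = 11717 \left(74077 + 49243\right) = 11717 \cdot 123320 = 1444940440$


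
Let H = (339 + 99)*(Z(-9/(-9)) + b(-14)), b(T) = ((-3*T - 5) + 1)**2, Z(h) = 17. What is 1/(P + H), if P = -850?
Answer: 1/639068 ≈ 1.5648e-6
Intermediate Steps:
b(T) = (-4 - 3*T)**2 (b(T) = ((-5 - 3*T) + 1)**2 = (-4 - 3*T)**2)
H = 639918 (H = (339 + 99)*(17 + (4 + 3*(-14))**2) = 438*(17 + (4 - 42)**2) = 438*(17 + (-38)**2) = 438*(17 + 1444) = 438*1461 = 639918)
1/(P + H) = 1/(-850 + 639918) = 1/639068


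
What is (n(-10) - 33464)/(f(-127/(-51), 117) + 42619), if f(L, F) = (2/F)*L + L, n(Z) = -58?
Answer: -5883111/7480079 ≈ -0.78650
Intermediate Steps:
f(L, F) = L + 2*L/F (f(L, F) = 2*L/F + L = L + 2*L/F)
(n(-10) - 33464)/(f(-127/(-51), 117) + 42619) = (-58 - 33464)/(-127/(-51)*(2 + 117)/117 + 42619) = -33522/(-127*(-1/51)*(1/117)*119 + 42619) = -33522/((127/51)*(1/117)*119 + 42619) = -33522/(889/351 + 42619) = -33522/14960158/351 = -33522*351/14960158 = -5883111/7480079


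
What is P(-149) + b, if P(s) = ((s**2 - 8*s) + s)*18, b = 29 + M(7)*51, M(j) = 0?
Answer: 418421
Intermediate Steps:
b = 29 (b = 29 + 0*51 = 29 + 0 = 29)
P(s) = -126*s + 18*s**2 (P(s) = (s**2 - 7*s)*18 = -126*s + 18*s**2)
P(-149) + b = 18*(-149)*(-7 - 149) + 29 = 18*(-149)*(-156) + 29 = 418392 + 29 = 418421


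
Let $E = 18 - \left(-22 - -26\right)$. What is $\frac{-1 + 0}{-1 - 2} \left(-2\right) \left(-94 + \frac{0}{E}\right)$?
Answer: $\frac{188}{3} \approx 62.667$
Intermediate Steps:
$E = 14$ ($E = 18 - \left(-22 + 26\right) = 18 - 4 = 14$)
$\frac{-1 + 0}{-1 - 2} \left(-2\right) \left(-94 + \frac{0}{E}\right) = \frac{-1 + 0}{-1 - 2} \left(-2\right) \left(-94 + \frac{0}{14}\right) = - \frac{1}{-3} \left(-2\right) \left(-94 + 0 \cdot \frac{1}{14}\right) = \left(-1\right) \left(- \frac{1}{3}\right) \left(-2\right) \left(-94 + 0\right) = \frac{1}{3} \left(-2\right) \left(-94\right) = \left(- \frac{2}{3}\right) \left(-94\right) = \frac{188}{3}$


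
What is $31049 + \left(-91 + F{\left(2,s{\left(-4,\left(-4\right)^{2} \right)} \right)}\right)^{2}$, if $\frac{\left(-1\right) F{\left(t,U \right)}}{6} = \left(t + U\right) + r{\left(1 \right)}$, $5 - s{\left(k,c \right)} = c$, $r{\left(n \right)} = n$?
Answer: $32898$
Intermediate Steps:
$s{\left(k,c \right)} = 5 - c$
$F{\left(t,U \right)} = -6 - 6 U - 6 t$ ($F{\left(t,U \right)} = - 6 \left(\left(t + U\right) + 1\right) = - 6 \left(\left(U + t\right) + 1\right) = - 6 \left(1 + U + t\right) = -6 - 6 U - 6 t$)
$31049 + \left(-91 + F{\left(2,s{\left(-4,\left(-4\right)^{2} \right)} \right)}\right)^{2} = 31049 + \left(-91 - \left(18 + 6 \left(5 - \left(-4\right)^{2}\right)\right)\right)^{2} = 31049 + \left(-91 - \left(18 + 6 \left(5 - 16\right)\right)\right)^{2} = 31049 + \left(-91 - -48\right)^{2} = 31049 + \left(-91 + 48\right)^{2} = 31049 + \left(-43\right)^{2} = 31049 + 1849 = 32898$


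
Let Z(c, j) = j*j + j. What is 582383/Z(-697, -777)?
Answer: 582383/602952 ≈ 0.96589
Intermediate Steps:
Z(c, j) = j + j² (Z(c, j) = j² + j = j + j²)
582383/Z(-697, -777) = 582383/((-777*(1 - 777))) = 582383/((-777*(-776))) = 582383/602952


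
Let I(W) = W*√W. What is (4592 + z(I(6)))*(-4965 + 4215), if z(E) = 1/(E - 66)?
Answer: -79211725/23 + 25*√6/23 ≈ -3.4440e+6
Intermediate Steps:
I(W) = W^(3/2)
z(E) = 1/(-66 + E)
(4592 + z(I(6)))*(-4965 + 4215) = (4592 + 1/(-66 + 6^(3/2)))*(-4965 + 4215) = (4592 + 1/(-66 + 6*√6))*(-750) = -3444000 - 750/(-66 + 6*√6)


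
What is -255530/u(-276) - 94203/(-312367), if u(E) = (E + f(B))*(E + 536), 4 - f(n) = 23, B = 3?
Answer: 8704450961/2395854890 ≈ 3.6331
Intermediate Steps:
f(n) = -19 (f(n) = 4 - 1*23 = 4 - 23 = -19)
u(E) = (-19 + E)*(536 + E) (u(E) = (E - 19)*(E + 536) = (-19 + E)*(536 + E))
-255530/u(-276) - 94203/(-312367) = -255530/(-10184 + (-276)**2 + 517*(-276)) - 94203/(-312367) = -255530/(-10184 + 76176 - 142692) - 94203*(-1/312367) = -255530/(-76700) + 94203/312367 = -255530*(-1/76700) + 94203/312367 = 25553/7670 + 94203/312367 = 8704450961/2395854890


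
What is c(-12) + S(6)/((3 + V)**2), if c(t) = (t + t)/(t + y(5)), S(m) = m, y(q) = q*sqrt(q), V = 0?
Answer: 902/57 + 120*sqrt(5)/19 ≈ 29.947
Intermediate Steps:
y(q) = q**(3/2)
c(t) = 2*t/(t + 5*sqrt(5)) (c(t) = (t + t)/(t + 5**(3/2)) = (2*t)/(t + 5*sqrt(5)) = 2*t/(t + 5*sqrt(5)))
c(-12) + S(6)/((3 + V)**2) = 2*(-12)/(-12 + 5*sqrt(5)) + 6/(3 + 0)**2 = -24/(-12 + 5*sqrt(5)) + 6/3**2 = -24/(-12 + 5*sqrt(5)) + 6/9 = -24/(-12 + 5*sqrt(5)) + (1/9)*6 = -24/(-12 + 5*sqrt(5)) + 2/3 = 2/3 - 24/(-12 + 5*sqrt(5))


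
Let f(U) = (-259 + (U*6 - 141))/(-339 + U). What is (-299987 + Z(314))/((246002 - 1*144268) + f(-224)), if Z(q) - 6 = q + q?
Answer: -168535739/57277986 ≈ -2.9424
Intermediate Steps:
Z(q) = 6 + 2*q (Z(q) = 6 + (q + q) = 6 + 2*q)
f(U) = (-400 + 6*U)/(-339 + U) (f(U) = (-259 + (6*U - 141))/(-339 + U) = (-259 + (-141 + 6*U))/(-339 + U) = (-400 + 6*U)/(-339 + U))
(-299987 + Z(314))/((246002 - 1*144268) + f(-224)) = (-299987 + (6 + 2*314))/((246002 - 1*144268) + 2*(-200 + 3*(-224))/(-339 - 224)) = (-299987 + (6 + 628))/((246002 - 144268) + 2*(-200 - 672)/(-563)) = (-299987 + 634)/(101734 + 2*(-1/563)*(-872)) = -299353/(101734 + 1744/563) = -299353/57277986/563 = -299353*563/57277986 = -168535739/57277986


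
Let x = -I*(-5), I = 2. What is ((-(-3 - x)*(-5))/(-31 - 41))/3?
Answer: 65/216 ≈ 0.30093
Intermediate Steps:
x = 10 (x = -1*2*(-5) = -2*(-5) = 10)
((-(-3 - x)*(-5))/(-31 - 41))/3 = ((-(-3 - 1*10)*(-5))/(-31 - 41))/3 = ((-(-3 - 10)*(-5))/(-72))*(⅓) = ((-1*(-13)*(-5))*(-1/72))*(⅓) = ((13*(-5))*(-1/72))*(⅓) = -65*(-1/72)*(⅓) = (65/72)*(⅓) = 65/216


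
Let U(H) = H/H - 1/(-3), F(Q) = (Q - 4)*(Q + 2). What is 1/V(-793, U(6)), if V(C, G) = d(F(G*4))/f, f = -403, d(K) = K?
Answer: -3627/88 ≈ -41.216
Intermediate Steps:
F(Q) = (-4 + Q)*(2 + Q)
U(H) = 4/3 (U(H) = 1 - 1*(-1/3) = 1 + 1/3 = 4/3)
V(C, G) = 8/403 - 16*G**2/403 + 8*G/403 (V(C, G) = (-8 + (G*4)**2 - 2*G*4)/(-403) = (-8 + (4*G)**2 - 8*G)*(-1/403) = (-8 + 16*G**2 - 8*G)*(-1/403) = (-8 - 8*G + 16*G**2)*(-1/403) = 8/403 - 16*G**2/403 + 8*G/403)
1/V(-793, U(6)) = 1/(8/403 - 16*(4/3)**2/403 + (8/403)*(4/3)) = 1/(8/403 - 16/403*16/9 + 32/1209) = 1/(8/403 - 256/3627 + 32/1209) = 1/(-88/3627) = -3627/88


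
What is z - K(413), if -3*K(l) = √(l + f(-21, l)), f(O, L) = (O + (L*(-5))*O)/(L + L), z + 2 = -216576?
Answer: -216578 + √1620317/177 ≈ -2.1657e+5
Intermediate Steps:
z = -216578 (z = -2 - 216576 = -216578)
f(O, L) = (O - 5*L*O)/(2*L) (f(O, L) = (O + (-5*L)*O)/((2*L)) = (O - 5*L*O)*(1/(2*L)) = (O - 5*L*O)/(2*L))
K(l) = -√(l - 21*(1 - 5*l)/(2*l))/3 (K(l) = -√(l + (½)*(-21)*(1 - 5*l)/l)/3 = -√(l - 21*(1 - 5*l)/(2*l))/3)
z - K(413) = -216578 - (-1)*√(210 - 42/413 + 4*413)/6 = -216578 - (-1)*√(210 - 42*1/413 + 1652)/6 = -216578 - (-1)*√(210 - 6/59 + 1652)/6 = -216578 - (-1)*√(109852/59)/6 = -216578 - (-1)*2*√1620317/59/6 = -216578 - (-1)*√1620317/177 = -216578 + √1620317/177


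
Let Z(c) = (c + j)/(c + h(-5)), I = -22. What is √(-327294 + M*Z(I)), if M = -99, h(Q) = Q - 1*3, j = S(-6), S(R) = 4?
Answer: 99*I*√835/5 ≈ 572.15*I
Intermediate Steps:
j = 4
h(Q) = -3 + Q (h(Q) = Q - 3 = -3 + Q)
Z(c) = (4 + c)/(-8 + c) (Z(c) = (c + 4)/(c + (-3 - 5)) = (4 + c)/(c - 8) = (4 + c)/(-8 + c))
√(-327294 + M*Z(I)) = √(-327294 - 99*(4 - 22)/(-8 - 22)) = √(-327294 - 99*(-18)/(-30)) = √(-327294 - (-33)*(-18)/10) = √(-327294 - 99*⅗) = √(-327294 - 297/5) = √(-1636767/5) = 99*I*√835/5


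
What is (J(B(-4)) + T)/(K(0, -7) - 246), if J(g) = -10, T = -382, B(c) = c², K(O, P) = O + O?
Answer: 196/123 ≈ 1.5935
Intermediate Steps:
K(O, P) = 2*O
(J(B(-4)) + T)/(K(0, -7) - 246) = (-10 - 382)/(2*0 - 246) = -392/(0 - 246) = -392/(-246) = -392*(-1/246) = 196/123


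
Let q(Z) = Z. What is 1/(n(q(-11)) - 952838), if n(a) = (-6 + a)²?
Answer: -1/952549 ≈ -1.0498e-6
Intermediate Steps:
1/(n(q(-11)) - 952838) = 1/((-6 - 11)² - 952838) = 1/((-17)² - 952838) = 1/(289 - 952838) = 1/(-952549) = -1/952549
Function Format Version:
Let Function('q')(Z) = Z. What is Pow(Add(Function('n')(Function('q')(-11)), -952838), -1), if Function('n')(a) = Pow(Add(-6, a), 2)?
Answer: Rational(-1, 952549) ≈ -1.0498e-6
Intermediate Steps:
Pow(Add(Function('n')(Function('q')(-11)), -952838), -1) = Pow(Add(Pow(Add(-6, -11), 2), -952838), -1) = Pow(Add(Pow(-17, 2), -952838), -1) = Pow(Add(289, -952838), -1) = Pow(-952549, -1) = Rational(-1, 952549)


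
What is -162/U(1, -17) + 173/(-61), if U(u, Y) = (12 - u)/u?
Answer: -11785/671 ≈ -17.563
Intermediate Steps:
U(u, Y) = (12 - u)/u
-162/U(1, -17) + 173/(-61) = -162/(12 - 1*1) + 173/(-61) = -162/(12 - 1) + 173*(-1/61) = -162/(1*11) - 173/61 = -162/11 - 173/61 = -11785/671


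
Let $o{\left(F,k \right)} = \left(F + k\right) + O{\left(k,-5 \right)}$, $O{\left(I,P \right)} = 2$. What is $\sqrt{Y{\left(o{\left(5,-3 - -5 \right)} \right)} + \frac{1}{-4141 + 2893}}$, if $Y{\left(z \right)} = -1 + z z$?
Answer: $\frac{\sqrt{7787442}}{312} \approx 8.9442$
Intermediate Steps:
$o{\left(F,k \right)} = 2 + F + k$ ($o{\left(F,k \right)} = \left(F + k\right) + 2 = 2 + F + k$)
$Y{\left(z \right)} = -1 + z^{2}$
$\sqrt{Y{\left(o{\left(5,-3 - -5 \right)} \right)} + \frac{1}{-4141 + 2893}} = \sqrt{\left(-1 + \left(2 + 5 - -2\right)^{2}\right) + \frac{1}{-4141 + 2893}} = \sqrt{\left(-1 + \left(2 + 5 + \left(-3 + 5\right)\right)^{2}\right) + \frac{1}{-1248}} = \sqrt{\left(-1 + \left(2 + 5 + 2\right)^{2}\right) - \frac{1}{1248}} = \sqrt{\left(-1 + 9^{2}\right) - \frac{1}{1248}} = \sqrt{\left(-1 + 81\right) - \frac{1}{1248}} = \sqrt{80 - \frac{1}{1248}} = \sqrt{\frac{99839}{1248}} = \frac{\sqrt{7787442}}{312}$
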